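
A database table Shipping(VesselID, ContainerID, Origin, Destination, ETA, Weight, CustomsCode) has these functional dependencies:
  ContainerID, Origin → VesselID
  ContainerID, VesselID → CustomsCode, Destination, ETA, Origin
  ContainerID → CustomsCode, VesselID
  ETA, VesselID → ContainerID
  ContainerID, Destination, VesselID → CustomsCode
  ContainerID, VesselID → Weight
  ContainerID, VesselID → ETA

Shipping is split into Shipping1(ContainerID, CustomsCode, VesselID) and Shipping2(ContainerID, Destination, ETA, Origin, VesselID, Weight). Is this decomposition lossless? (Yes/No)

The shared attributes are {ContainerID, VesselID} and {ContainerID, VesselID}⁺ = {ContainerID, CustomsCode, Destination, ETA, Origin, VesselID, Weight}.
Shipping1 is contained in that closure, so Shipping1 ∩ Shipping2 → Shipping1 holds and the join is lossless.

Yes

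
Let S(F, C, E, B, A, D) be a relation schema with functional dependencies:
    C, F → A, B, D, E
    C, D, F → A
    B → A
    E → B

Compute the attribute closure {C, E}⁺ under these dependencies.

{A, B, C, E}

Start with {C, E}.
E → B applies; add {B} → now {B, C, E}.
B → A applies; add {A} → now {A, B, C, E}.
No further FD applies.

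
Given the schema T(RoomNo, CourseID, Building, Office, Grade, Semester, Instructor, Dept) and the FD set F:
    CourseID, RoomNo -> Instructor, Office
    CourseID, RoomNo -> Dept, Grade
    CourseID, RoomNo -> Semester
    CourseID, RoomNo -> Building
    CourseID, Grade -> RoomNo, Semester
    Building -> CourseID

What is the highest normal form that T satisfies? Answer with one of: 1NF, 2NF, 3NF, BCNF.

3NF

Candidate keys: {Building, Grade}, {Building, RoomNo}, {CourseID, Grade}, {CourseID, RoomNo}. Prime attributes: {Building, CourseID, Grade, RoomNo}.
Building -> CourseID: {Building}⁺ = {Building, CourseID}, which is not all of the attributes, so the left side is not a superkey — BCNF is violated.
Since {CourseID} ⊆ prime attributes and every other non-superkey FD also has a prime right side, the schema is in 3NF.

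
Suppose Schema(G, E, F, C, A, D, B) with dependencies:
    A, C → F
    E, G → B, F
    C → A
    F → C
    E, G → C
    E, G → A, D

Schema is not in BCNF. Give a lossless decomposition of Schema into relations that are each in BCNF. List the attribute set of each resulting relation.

{A, C, F}; {B, C, D, E, G}

Candidate key of the original relation: {E, G}.
{A, B, C, D, E, F, G}: {A, C} determines {A, C, F} here but is not a superkey — split on A, C → F, giving {A, C, F} and {A, B, C, D, E, G}.
{A, C, F} has no BCNF violation.
{A, B, C, D, E, G}: {C} determines {A, C} here but is not a superkey — split on C → A, giving {A, C} and {B, C, D, E, G}.
{A, C} has no BCNF violation.
{B, C, D, E, G} has no BCNF violation.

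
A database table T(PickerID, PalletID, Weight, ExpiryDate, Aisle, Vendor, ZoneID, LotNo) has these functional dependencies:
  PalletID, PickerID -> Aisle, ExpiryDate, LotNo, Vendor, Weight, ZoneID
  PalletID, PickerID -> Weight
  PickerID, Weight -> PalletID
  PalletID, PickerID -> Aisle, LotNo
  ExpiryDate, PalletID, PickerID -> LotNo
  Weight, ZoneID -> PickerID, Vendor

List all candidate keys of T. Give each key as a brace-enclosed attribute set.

{PalletID, PickerID}⁺ = {Aisle, ExpiryDate, LotNo, PalletID, PickerID, Vendor, Weight, ZoneID} — all of the relation — so {PalletID, PickerID} is a candidate key.
{PickerID, Weight}⁺ = {Aisle, ExpiryDate, LotNo, PalletID, PickerID, Vendor, Weight, ZoneID} — all of the relation — so {PickerID, Weight} is a candidate key.
{Weight, ZoneID}⁺ = {Aisle, ExpiryDate, LotNo, PalletID, PickerID, Vendor, Weight, ZoneID} — all of the relation — so {Weight, ZoneID} is a candidate key.
These are minimal and exhaustive — every other superkey contains one of them.

{PalletID, PickerID}, {PickerID, Weight}, {Weight, ZoneID}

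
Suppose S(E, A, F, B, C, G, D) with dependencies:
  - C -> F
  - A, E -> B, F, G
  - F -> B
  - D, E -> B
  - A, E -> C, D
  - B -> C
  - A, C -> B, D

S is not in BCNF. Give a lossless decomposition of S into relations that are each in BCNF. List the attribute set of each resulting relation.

Candidate key of the original relation: {A, E}.
{A, B, C, D, E, F, G}: {C} determines {B, C, F} here but is not a superkey — split on C -> B, F, giving {B, C, F} and {A, C, D, E, G}.
{B, C, F} has no BCNF violation.
{A, C, D, E, G}: {D, E} determines {C, D, E} here but is not a superkey — split on D, E -> C, giving {C, D, E} and {A, D, E, G}.
{C, D, E} has no BCNF violation.
{A, D, E, G} has no BCNF violation.

{A, D, E, G}; {B, C, F}; {C, D, E}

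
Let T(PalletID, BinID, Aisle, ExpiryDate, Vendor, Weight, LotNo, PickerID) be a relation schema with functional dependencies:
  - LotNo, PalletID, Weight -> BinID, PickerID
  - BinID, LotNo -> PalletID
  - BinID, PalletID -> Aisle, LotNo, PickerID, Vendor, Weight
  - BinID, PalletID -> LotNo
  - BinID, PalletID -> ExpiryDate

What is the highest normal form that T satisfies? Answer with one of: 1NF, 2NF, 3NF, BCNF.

Candidate keys: {BinID, LotNo}, {BinID, PalletID}, {LotNo, PalletID, Weight}. Prime attributes: {BinID, LotNo, PalletID, Weight}.
Each dependency's left side is a superkey — BCNF holds.

BCNF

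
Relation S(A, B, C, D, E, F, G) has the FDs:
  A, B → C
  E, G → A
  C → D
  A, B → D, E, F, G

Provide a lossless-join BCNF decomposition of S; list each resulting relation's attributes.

Candidate keys of the original relation: {A, B}, {B, E, G}.
In {A, B, C, D, E, F, G}, {E, G} is not a superkey ({E, G}⁺ restricted to this set is {A, E, G}), so split on E, G → A into {A, E, G} and {B, C, D, E, F, G}.
{A, E, G} is in BCNF.
In {B, C, D, E, F, G}, {C} is not a superkey ({C}⁺ restricted to this set is {C, D}), so split on C → D into {C, D} and {B, C, E, F, G}.
{C, D} is in BCNF.
{B, C, E, F, G} is in BCNF.

{A, E, G}; {B, C, E, F, G}; {C, D}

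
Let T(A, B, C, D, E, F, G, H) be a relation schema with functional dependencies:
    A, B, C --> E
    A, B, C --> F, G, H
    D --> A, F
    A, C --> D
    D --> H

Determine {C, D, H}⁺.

Start with {C, D, H}.
D --> A, F applies; add {A, F} → now {A, C, D, F, H}.
No further FD applies.

{A, C, D, F, H}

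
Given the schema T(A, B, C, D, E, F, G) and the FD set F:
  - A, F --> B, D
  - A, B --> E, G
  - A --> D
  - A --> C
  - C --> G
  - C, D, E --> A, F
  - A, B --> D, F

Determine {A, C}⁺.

Start with {A, C}.
A --> D applies; add {D} → now {A, C, D}.
C --> G applies; add {G} → now {A, C, D, G}.
No further FD applies.

{A, C, D, G}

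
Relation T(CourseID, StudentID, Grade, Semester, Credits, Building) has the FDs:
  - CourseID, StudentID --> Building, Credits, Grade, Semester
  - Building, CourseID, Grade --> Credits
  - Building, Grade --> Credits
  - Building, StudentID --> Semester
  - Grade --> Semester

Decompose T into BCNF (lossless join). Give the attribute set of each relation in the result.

{Building, CourseID, Grade, StudentID}; {Building, Credits, Grade}; {Grade, Semester}

Candidate key of the original relation: {CourseID, StudentID}.
Within {Building, CourseID, Credits, Grade, Semester, StudentID}: {Building, CourseID, Grade}⁺ ∩ {Building, CourseID, Credits, Grade, Semester, StudentID} = {Building, CourseID, Credits, Grade, Semester}, not the whole set, so Building, CourseID, Grade --> Credits, Semester violates BCNF; decompose into {Building, CourseID, Credits, Grade, Semester} and {Building, CourseID, Grade, StudentID}.
Within {Building, CourseID, Credits, Grade, Semester}: {Building, Grade}⁺ ∩ {Building, CourseID, Credits, Grade, Semester} = {Building, Credits, Grade, Semester}, not the whole set, so Building, Grade --> Credits, Semester violates BCNF; decompose into {Building, Credits, Grade, Semester} and {Building, CourseID, Grade}.
Within {Building, Credits, Grade, Semester}: {Grade}⁺ ∩ {Building, Credits, Grade, Semester} = {Grade, Semester}, not the whole set, so Grade --> Semester violates BCNF; decompose into {Grade, Semester} and {Building, Credits, Grade}.
{Grade, Semester} is in BCNF.
{Building, Credits, Grade} is in BCNF.
{Building, CourseID, Grade} is in BCNF.
{Building, CourseID, Grade, StudentID} is in BCNF.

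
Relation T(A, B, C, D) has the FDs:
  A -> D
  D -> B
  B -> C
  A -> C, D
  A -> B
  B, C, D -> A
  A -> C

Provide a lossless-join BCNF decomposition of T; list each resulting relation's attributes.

Candidate keys of the original relation: {A}, {D}.
Within {A, B, C, D}: {B}⁺ ∩ {A, B, C, D} = {B, C}, not the whole set, so B -> C violates BCNF; decompose into {B, C} and {A, B, D}.
{B, C} has no BCNF violation.
{A, B, D} has no BCNF violation.

{A, B, D}; {B, C}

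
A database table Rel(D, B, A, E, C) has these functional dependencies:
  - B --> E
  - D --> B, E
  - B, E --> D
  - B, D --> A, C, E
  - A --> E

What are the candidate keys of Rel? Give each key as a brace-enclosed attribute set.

{B}, {D}

{B}⁺ = {A, B, C, D, E} — all of the relation — so {B} is a candidate key.
{D}⁺ = {A, B, C, D, E} — all of the relation — so {D} is a candidate key.
Any other superkey properly contains one of these, so there are no further candidate keys.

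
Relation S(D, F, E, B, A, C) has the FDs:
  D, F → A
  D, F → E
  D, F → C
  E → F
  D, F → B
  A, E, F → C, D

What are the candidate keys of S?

{A, E}⁺ = {A, B, C, D, E, F} — all of the relation — so {A, E} is a candidate key.
{D, E}⁺ = {A, B, C, D, E, F} — all of the relation — so {D, E} is a candidate key.
{D, F}⁺ = {A, B, C, D, E, F} — all of the relation — so {D, F} is a candidate key.
These are minimal and exhaustive — every other superkey contains one of them.

{A, E}, {D, E}, {D, F}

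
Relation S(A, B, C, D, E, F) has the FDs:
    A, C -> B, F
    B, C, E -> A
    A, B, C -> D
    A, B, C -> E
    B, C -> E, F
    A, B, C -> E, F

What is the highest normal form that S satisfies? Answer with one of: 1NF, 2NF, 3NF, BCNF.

Candidate keys: {A, C}, {B, C}. Prime attributes: {A, B, C}.
Each dependency's left side is a superkey — BCNF holds.

BCNF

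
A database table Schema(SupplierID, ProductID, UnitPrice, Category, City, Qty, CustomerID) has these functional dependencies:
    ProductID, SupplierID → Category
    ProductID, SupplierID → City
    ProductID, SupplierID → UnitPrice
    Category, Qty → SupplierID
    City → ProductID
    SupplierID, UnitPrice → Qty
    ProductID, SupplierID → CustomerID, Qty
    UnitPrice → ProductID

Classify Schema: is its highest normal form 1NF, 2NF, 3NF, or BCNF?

Candidate keys: {Category, City, Qty}, {Category, ProductID, Qty}, {Category, Qty, UnitPrice}, {City, SupplierID}, {ProductID, SupplierID}, {SupplierID, UnitPrice}. Prime attributes: {Category, City, ProductID, Qty, SupplierID, UnitPrice}.
For Category, Qty → SupplierID we have {Category, Qty}⁺ = {Category, Qty, SupplierID}; {Category, Qty} is not a superkey, so BCNF fails.
But every attribute on its right side ({SupplierID}) is prime, and the same holds for every other non-superkey FD, so 3NF still holds.

3NF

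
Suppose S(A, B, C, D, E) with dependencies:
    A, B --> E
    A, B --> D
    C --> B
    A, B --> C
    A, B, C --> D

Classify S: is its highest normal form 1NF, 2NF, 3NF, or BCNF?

3NF

Candidate keys: {A, B}, {A, C}. Prime attributes: {A, B, C}.
C --> B: {C}⁺ = {B, C}, which is not all of the attributes, so the left side is not a superkey — BCNF is violated.
Its right-hand attributes {B} are all prime, as are those of every other non-superkey FD — the relation is in 3NF.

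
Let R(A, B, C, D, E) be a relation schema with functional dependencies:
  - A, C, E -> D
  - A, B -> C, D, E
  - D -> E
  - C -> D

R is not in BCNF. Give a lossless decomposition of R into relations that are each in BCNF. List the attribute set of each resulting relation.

Candidate key of the original relation: {A, B}.
Within {A, B, C, D, E}: {A, C, E}⁺ ∩ {A, B, C, D, E} = {A, C, D, E}, not the whole set, so A, C, E -> D violates BCNF; decompose into {A, C, D, E} and {A, B, C, E}.
Within {A, C, D, E}: {D}⁺ ∩ {A, C, D, E} = {D, E}, not the whole set, so D -> E violates BCNF; decompose into {D, E} and {A, C, D}.
{D, E}: every determinant is a superkey — BCNF.
Within {A, C, D}: {C}⁺ ∩ {A, C, D} = {C, D}, not the whole set, so C -> D violates BCNF; decompose into {C, D} and {A, C}.
{C, D}: every determinant is a superkey — BCNF.
{A, C}: every determinant is a superkey — BCNF.
Within {A, B, C, E}: {C}⁺ ∩ {A, B, C, E} = {C, E}, not the whole set, so C -> E violates BCNF; decompose into {C, E} and {A, B, C}.
{C, E}: every determinant is a superkey — BCNF.
{A, B, C}: every determinant is a superkey — BCNF.

{A, B, C}; {C, D}; {C, E}; {D, E}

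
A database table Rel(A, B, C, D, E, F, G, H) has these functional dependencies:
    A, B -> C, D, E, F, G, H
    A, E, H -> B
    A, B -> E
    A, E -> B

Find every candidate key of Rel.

Attributes never on any right-hand side: {A} — every candidate key must contain it.
Closure of {A, B} is {A, B, C, D, E, F, G, H}, the whole schema; {A, B} is a candidate key.
Closure of {A, E} is {A, B, C, D, E, F, G, H}, the whole schema; {A, E} is a candidate key.
Any other superkey properly contains one of these, so there are no further candidate keys.

{A, B}, {A, E}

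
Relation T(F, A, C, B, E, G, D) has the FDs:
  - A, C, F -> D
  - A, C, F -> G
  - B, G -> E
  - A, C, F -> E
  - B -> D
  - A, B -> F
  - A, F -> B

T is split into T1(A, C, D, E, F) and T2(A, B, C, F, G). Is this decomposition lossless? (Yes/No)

The shared attributes are {A, C, F} and {A, C, F}⁺ = {A, B, C, D, E, F, G}.
Since T1 ⊆ {A, B, C, D, E, F, G}, the intersection is a superkey of T1; the decomposition is lossless.

Yes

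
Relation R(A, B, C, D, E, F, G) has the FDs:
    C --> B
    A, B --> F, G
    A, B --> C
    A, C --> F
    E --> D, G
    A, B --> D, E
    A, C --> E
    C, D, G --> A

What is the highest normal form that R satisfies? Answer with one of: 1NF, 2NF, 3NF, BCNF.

3NF

Candidate keys: {A, B}, {A, C}, {C, D, G}, {C, E}. Prime attributes: {A, B, C, D, E, G}.
C --> B breaks BCNF: {C}⁺ = {B, C}, so {C} is not a superkey.
Since {B} ⊆ prime attributes and every other non-superkey FD also has a prime right side, the schema is in 3NF.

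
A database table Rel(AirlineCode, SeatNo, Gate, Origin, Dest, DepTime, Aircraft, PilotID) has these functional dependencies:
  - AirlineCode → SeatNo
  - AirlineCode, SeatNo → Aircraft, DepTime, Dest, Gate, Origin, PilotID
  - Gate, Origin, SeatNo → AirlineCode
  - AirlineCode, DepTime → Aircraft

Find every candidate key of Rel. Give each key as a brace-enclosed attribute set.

{AirlineCode}, {Gate, Origin, SeatNo}

{AirlineCode} is a candidate key since {AirlineCode}⁺ = {Aircraft, AirlineCode, DepTime, Dest, Gate, Origin, PilotID, SeatNo} covers every attribute.
{Gate, Origin, SeatNo} is a candidate key since {Gate, Origin, SeatNo}⁺ = {Aircraft, AirlineCode, DepTime, Dest, Gate, Origin, PilotID, SeatNo} covers every attribute.
Any other superkey properly contains one of these, so there are no further candidate keys.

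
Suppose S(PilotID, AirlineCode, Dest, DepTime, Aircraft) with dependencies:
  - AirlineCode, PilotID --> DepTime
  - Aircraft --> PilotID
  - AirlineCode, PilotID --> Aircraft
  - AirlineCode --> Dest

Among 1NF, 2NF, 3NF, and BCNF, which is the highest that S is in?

Candidate keys: {Aircraft, AirlineCode}, {AirlineCode, PilotID}. Prime attributes: {Aircraft, AirlineCode, PilotID}.
Aircraft --> PilotID: {Aircraft}⁺ = {Aircraft, PilotID}, which is not all of the attributes, so the left side is not a superkey — BCNF is violated.
AirlineCode --> Dest has non-prime {Dest} on the right and a non-superkey on the left, so 3NF fails.
The proper key subset {AirlineCode} of {Aircraft, AirlineCode} determines non-prime {Dest}, so the relation is not even in 2NF.

1NF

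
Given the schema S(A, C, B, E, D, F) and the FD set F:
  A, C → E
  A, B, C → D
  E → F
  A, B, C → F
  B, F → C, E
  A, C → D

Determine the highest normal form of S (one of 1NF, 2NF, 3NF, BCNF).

1NF

Candidate keys: {A, B, C}, {A, B, E}, {A, B, F}. Prime attributes: {A, B, C, E, F}.
For A, C → E we have {A, C}⁺ = {A, C, D, E, F}; {A, C} is not a superkey, so BCNF fails.
A, C → D has non-prime {D} on the right and a non-superkey on the left, so 3NF fails.
The proper key subset {A, C} of {A, B, C} determines non-prime {D}, so the relation is not even in 2NF.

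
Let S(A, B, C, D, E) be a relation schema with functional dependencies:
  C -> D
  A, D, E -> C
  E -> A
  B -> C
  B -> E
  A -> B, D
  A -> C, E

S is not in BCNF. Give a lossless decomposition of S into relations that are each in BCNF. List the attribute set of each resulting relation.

{A, B, C, E}; {C, D}

Candidate keys of the original relation: {A}, {B}, {E}.
{A, B, C, D, E}: {C} determines {C, D} here but is not a superkey — split on C -> D, giving {C, D} and {A, B, C, E}.
{C, D}: every determinant is a superkey — BCNF.
{A, B, C, E}: every determinant is a superkey — BCNF.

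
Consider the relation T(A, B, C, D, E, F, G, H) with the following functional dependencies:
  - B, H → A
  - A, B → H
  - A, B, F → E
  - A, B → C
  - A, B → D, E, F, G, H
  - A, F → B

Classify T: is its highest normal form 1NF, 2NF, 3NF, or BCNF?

Candidate keys: {A, B}, {A, F}, {B, H}. Prime attributes: {A, B, F, H}.
The left-hand side of every FD is a superkey, so BCNF is satisfied.

BCNF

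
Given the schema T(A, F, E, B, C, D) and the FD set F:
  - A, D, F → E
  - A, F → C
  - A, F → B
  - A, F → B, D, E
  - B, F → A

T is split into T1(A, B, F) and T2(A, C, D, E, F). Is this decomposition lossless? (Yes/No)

Yes

The shared attributes are {A, F} and {A, F}⁺ = {A, B, C, D, E, F}.
T1 is contained in that closure, so T1 ∩ T2 → T1 holds and the join is lossless.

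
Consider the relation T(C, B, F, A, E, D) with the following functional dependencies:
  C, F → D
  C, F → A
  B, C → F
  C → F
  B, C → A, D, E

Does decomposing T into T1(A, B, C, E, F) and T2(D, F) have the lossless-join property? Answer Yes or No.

No

T1 ∩ T2 = {F}; its closure under F is {F}.
Neither T1 nor T2 is contained in that closure, so the decomposition is lossy.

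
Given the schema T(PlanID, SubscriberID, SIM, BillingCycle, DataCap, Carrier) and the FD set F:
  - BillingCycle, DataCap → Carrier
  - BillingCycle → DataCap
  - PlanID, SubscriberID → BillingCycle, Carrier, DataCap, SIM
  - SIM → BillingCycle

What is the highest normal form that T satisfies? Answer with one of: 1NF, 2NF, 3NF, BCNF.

2NF

Candidate key: {PlanID, SubscriberID}. Prime attributes: {PlanID, SubscriberID}.
For BillingCycle, DataCap → Carrier we have {BillingCycle, DataCap}⁺ = {BillingCycle, Carrier, DataCap}; {BillingCycle, DataCap} is not a superkey, so BCNF fails.
BillingCycle, DataCap → Carrier determines the non-prime attribute {Carrier} from a non-superkey — 3NF is violated.
No non-prime attribute depends on a proper subset of any candidate key, so 2NF holds.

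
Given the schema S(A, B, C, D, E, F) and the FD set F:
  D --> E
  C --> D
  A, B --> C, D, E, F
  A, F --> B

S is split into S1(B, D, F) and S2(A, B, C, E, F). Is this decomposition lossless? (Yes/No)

No

S1 ∩ S2 = {B, F}; its closure under F is {B, F}.
S1 ⊄ {B, F} and S2 ⊄ {B, F}, so the split is lossy.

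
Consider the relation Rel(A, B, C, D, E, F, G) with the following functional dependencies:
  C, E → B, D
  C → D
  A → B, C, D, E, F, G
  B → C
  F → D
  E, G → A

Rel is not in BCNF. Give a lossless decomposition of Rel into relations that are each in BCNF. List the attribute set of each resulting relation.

Candidate keys of the original relation: {A}, {E, G}.
Within {A, B, C, D, E, F, G}: {C, E}⁺ ∩ {A, B, C, D, E, F, G} = {B, C, D, E}, not the whole set, so C, E → B, D violates BCNF; decompose into {B, C, D, E} and {A, C, E, F, G}.
Within {B, C, D, E}: {C}⁺ ∩ {B, C, D, E} = {C, D}, not the whole set, so C → D violates BCNF; decompose into {C, D} and {B, C, E}.
{C, D}: every determinant is a superkey — BCNF.
Within {B, C, E}: {B}⁺ ∩ {B, C, E} = {B, C}, not the whole set, so B → C violates BCNF; decompose into {B, C} and {B, E}.
{B, C}: every determinant is a superkey — BCNF.
{B, E}: every determinant is a superkey — BCNF.
{A, C, E, F, G}: every determinant is a superkey — BCNF.

{A, C, E, F, G}; {B, C}; {B, E}; {C, D}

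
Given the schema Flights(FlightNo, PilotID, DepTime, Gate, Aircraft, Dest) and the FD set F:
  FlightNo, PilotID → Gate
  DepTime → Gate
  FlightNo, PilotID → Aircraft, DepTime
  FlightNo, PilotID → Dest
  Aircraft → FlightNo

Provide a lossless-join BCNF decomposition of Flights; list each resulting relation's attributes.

Candidate keys of the original relation: {Aircraft, PilotID}, {FlightNo, PilotID}.
Within {Aircraft, DepTime, Dest, FlightNo, Gate, PilotID}: {DepTime}⁺ ∩ {Aircraft, DepTime, Dest, FlightNo, Gate, PilotID} = {DepTime, Gate}, not the whole set, so DepTime → Gate violates BCNF; decompose into {DepTime, Gate} and {Aircraft, DepTime, Dest, FlightNo, PilotID}.
{DepTime, Gate}: every determinant is a superkey — BCNF.
Within {Aircraft, DepTime, Dest, FlightNo, PilotID}: {Aircraft}⁺ ∩ {Aircraft, DepTime, Dest, FlightNo, PilotID} = {Aircraft, FlightNo}, not the whole set, so Aircraft → FlightNo violates BCNF; decompose into {Aircraft, FlightNo} and {Aircraft, DepTime, Dest, PilotID}.
{Aircraft, FlightNo}: every determinant is a superkey — BCNF.
{Aircraft, DepTime, Dest, PilotID}: every determinant is a superkey — BCNF.

{Aircraft, DepTime, Dest, PilotID}; {Aircraft, FlightNo}; {DepTime, Gate}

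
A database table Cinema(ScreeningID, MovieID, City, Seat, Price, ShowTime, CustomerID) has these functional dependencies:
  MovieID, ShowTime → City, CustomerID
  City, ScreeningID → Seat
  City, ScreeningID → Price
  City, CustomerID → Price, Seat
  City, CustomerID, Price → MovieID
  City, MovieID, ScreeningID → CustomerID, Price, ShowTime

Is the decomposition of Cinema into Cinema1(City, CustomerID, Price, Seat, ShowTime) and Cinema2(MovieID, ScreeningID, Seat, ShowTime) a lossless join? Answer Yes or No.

No

The shared attributes are {Seat, ShowTime} and {Seat, ShowTime}⁺ = {Seat, ShowTime}.
Neither Cinema1 nor Cinema2 is contained in that closure, so the decomposition is lossy.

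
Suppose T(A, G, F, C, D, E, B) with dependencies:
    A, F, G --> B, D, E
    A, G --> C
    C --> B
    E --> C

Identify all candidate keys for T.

{A, F, G} never appear on the right of any FD, so every key must include all of them.
Closure of {A, F, G} is {A, B, C, D, E, F, G}, the whole schema; {A, F, G} is a candidate key.
Every other attribute set either contains this one or has a smaller closure.

{A, F, G}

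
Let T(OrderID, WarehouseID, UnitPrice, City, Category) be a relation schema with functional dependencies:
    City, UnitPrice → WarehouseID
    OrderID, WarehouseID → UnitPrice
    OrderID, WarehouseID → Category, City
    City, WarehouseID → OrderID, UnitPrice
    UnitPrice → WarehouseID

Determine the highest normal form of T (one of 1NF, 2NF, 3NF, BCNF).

Candidate keys: {City, UnitPrice}, {City, WarehouseID}, {OrderID, UnitPrice}, {OrderID, WarehouseID}. Prime attributes: {City, OrderID, UnitPrice, WarehouseID}.
For UnitPrice → WarehouseID we have {UnitPrice}⁺ = {UnitPrice, WarehouseID}; {UnitPrice} is not a superkey, so BCNF fails.
But every attribute on its right side ({WarehouseID}) is prime, and the same holds for every other non-superkey FD, so 3NF still holds.

3NF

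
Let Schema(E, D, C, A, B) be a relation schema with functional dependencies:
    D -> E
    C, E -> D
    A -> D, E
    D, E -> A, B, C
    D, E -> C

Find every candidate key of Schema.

{A}⁺ = {A, B, C, D, E} — all of the relation — so {A} is a candidate key.
{D}⁺ = {A, B, C, D, E} — all of the relation — so {D} is a candidate key.
{C, E}⁺ = {A, B, C, D, E} — all of the relation — so {C, E} is a candidate key.
These are minimal and exhaustive — every other superkey contains one of them.

{A}, {C, E}, {D}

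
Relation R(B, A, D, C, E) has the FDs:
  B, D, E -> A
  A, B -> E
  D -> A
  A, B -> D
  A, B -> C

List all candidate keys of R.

Attributes never on any right-hand side: {B} — every candidate key must contain it.
{A, B} is a candidate key since {A, B}⁺ = {A, B, C, D, E} covers every attribute.
{B, D} is a candidate key since {B, D}⁺ = {A, B, C, D, E} covers every attribute.
Any other superkey properly contains one of these, so there are no further candidate keys.

{A, B}, {B, D}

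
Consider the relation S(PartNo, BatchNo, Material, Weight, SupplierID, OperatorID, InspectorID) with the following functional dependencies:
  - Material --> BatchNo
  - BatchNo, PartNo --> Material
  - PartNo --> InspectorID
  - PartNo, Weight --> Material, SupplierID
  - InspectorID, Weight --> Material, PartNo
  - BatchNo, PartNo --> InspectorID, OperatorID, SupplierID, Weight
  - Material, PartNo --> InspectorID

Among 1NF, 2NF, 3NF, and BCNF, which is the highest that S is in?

Candidate keys: {BatchNo, PartNo}, {InspectorID, Weight}, {Material, PartNo}, {PartNo, Weight}. Prime attributes: {BatchNo, InspectorID, Material, PartNo, Weight}.
Material --> BatchNo breaks BCNF: {Material}⁺ = {BatchNo, Material}, so {Material} is not a superkey.
But every attribute on its right side ({BatchNo}) is prime, and the same holds for every other non-superkey FD, so 3NF still holds.

3NF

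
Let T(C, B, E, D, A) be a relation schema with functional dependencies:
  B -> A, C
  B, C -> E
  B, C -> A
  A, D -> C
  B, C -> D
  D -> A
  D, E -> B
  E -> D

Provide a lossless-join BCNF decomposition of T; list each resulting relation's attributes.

{A, C, D}; {B, D, E}

Candidate keys of the original relation: {B}, {E}.
{A, B, C, D, E}: {A, D} determines {A, C, D} here but is not a superkey — split on A, D -> C, giving {A, C, D} and {A, B, D, E}.
{A, C, D}: every determinant is a superkey — BCNF.
{A, B, D, E}: {D} determines {A, D} here but is not a superkey — split on D -> A, giving {A, D} and {B, D, E}.
{A, D}: every determinant is a superkey — BCNF.
{B, D, E}: every determinant is a superkey — BCNF.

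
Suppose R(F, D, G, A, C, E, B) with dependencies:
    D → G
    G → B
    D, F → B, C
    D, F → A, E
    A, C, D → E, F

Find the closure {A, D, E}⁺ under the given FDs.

Start with {A, D, E}.
D → G applies; add {G} → now {A, D, E, G}.
G → B applies; add {B} → now {A, B, D, E, G}.
No further FD applies.

{A, B, D, E, G}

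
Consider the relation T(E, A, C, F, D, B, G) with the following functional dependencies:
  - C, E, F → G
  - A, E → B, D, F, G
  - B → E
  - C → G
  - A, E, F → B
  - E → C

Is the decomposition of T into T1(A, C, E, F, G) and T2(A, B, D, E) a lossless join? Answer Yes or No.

Common attributes: {A, E}; their closure is {A, B, C, D, E, F, G}.
This includes all of T1, so the common attributes are a superkey of T1 — the join is lossless.

Yes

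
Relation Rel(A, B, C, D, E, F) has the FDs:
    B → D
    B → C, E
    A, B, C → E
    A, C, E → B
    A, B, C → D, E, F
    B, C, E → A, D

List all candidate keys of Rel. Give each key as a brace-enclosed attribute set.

{A, C, E}, {B}

{B} is a candidate key since {B}⁺ = {A, B, C, D, E, F} covers every attribute.
{A, C, E} is a candidate key since {A, C, E}⁺ = {A, B, C, D, E, F} covers every attribute.
No proper subset of any of these is a key, and no other minimal superkey exists.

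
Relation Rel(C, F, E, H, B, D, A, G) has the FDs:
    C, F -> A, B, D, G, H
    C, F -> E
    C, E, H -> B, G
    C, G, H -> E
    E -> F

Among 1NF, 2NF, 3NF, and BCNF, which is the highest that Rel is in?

3NF

Candidate keys: {C, E}, {C, F}, {C, G, H}. Prime attributes: {C, E, F, G, H}.
E -> F: {E}⁺ = {E, F}, which is not all of the attributes, so the left side is not a superkey — BCNF is violated.
But every attribute on its right side ({F}) is prime, and the same holds for every other non-superkey FD, so 3NF still holds.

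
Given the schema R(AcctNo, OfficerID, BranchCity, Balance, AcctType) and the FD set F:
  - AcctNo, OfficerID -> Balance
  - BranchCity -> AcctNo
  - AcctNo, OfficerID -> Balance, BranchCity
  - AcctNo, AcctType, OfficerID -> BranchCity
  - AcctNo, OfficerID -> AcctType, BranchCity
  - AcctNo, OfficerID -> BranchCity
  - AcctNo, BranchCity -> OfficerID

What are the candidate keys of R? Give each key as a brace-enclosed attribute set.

{BranchCity} is a candidate key since {BranchCity}⁺ = {AcctNo, AcctType, Balance, BranchCity, OfficerID} covers every attribute.
{AcctNo, OfficerID} is a candidate key since {AcctNo, OfficerID}⁺ = {AcctNo, AcctType, Balance, BranchCity, OfficerID} covers every attribute.
No proper subset of any of these is a key, and no other minimal superkey exists.

{AcctNo, OfficerID}, {BranchCity}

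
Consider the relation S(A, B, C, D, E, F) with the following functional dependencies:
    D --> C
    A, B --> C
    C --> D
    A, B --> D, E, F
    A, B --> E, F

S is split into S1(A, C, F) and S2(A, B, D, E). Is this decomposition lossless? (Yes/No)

Common attributes: {A}; their closure is {A}.
S1 ⊄ {A} and S2 ⊄ {A}, so the split is lossy.

No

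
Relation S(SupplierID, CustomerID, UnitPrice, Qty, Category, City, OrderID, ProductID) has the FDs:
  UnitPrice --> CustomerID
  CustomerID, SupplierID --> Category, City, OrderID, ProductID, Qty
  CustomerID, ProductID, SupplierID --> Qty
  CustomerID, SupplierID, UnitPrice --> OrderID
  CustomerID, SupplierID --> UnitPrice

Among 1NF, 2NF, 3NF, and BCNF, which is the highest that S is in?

Candidate keys: {CustomerID, SupplierID}, {SupplierID, UnitPrice}. Prime attributes: {CustomerID, SupplierID, UnitPrice}.
UnitPrice --> CustomerID: {UnitPrice}⁺ = {CustomerID, UnitPrice}, which is not all of the attributes, so the left side is not a superkey — BCNF is violated.
But every attribute on its right side ({CustomerID}) is prime, and the same holds for every other non-superkey FD, so 3NF still holds.

3NF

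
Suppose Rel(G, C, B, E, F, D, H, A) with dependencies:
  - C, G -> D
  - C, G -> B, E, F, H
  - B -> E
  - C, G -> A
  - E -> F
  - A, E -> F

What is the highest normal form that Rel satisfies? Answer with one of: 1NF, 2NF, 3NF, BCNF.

Candidate key: {C, G}. Prime attributes: {C, G}.
For B -> E we have {B}⁺ = {B, E, F}; {B} is not a superkey, so BCNF fails.
B -> E determines the non-prime attribute {E} from a non-superkey — 3NF is violated.
No proper subset of a key has a non-prime attribute in its closure, so there is no partial dependency; 2NF holds.

2NF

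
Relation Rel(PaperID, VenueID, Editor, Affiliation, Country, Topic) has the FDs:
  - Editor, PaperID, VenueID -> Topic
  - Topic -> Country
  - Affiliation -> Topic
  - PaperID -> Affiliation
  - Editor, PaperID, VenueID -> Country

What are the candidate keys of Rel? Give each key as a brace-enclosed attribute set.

{Editor, PaperID, VenueID}

Attributes never on any right-hand side: {Editor, PaperID, VenueID} — every candidate key must contain all of them.
Closure of {Editor, PaperID, VenueID} is {Affiliation, Country, Editor, PaperID, Topic, VenueID}, the whole schema; {Editor, PaperID, VenueID} is a candidate key.
Every other attribute set either contains this one or has a smaller closure.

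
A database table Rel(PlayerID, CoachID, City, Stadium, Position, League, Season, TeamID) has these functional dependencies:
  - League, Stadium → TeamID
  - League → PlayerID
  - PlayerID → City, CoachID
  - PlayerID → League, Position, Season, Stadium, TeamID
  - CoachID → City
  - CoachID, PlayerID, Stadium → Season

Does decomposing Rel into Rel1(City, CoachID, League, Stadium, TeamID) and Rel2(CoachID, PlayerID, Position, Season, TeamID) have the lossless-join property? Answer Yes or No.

The shared attributes are {CoachID, TeamID} and {CoachID, TeamID}⁺ = {City, CoachID, TeamID}.
The closure covers neither Rel1 nor Rel2 entirely; the join is not lossless.

No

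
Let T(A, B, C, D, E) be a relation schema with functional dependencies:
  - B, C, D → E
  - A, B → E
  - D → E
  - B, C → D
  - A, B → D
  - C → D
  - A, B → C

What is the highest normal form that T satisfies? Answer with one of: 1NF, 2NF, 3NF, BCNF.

Candidate key: {A, B}. Prime attributes: {A, B}.
B, C, D → E breaks BCNF: {B, C, D}⁺ = {B, C, D, E}, so {B, C, D} is not a superkey.
B, C, D → E determines the non-prime attribute {E} from a non-superkey — 3NF is violated.
No proper subset of a key has a non-prime attribute in its closure, so there is no partial dependency; 2NF holds.

2NF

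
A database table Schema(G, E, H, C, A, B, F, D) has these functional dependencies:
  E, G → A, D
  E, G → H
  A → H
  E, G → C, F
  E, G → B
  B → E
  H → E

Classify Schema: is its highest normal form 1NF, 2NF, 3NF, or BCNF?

Candidate keys: {A, G}, {B, G}, {E, G}, {G, H}. Prime attributes: {A, B, E, G, H}.
A → H: {A}⁺ = {A, E, H}, which is not all of the attributes, so the left side is not a superkey — BCNF is violated.
Its right-hand attributes {H} are all prime, as are those of every other non-superkey FD — the relation is in 3NF.

3NF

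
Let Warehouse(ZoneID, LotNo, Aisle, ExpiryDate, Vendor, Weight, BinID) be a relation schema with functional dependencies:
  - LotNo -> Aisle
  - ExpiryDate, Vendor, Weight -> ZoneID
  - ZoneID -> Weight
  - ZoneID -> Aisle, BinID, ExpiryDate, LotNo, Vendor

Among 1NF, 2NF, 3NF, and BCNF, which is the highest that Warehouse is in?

2NF

Candidate keys: {ExpiryDate, Vendor, Weight}, {ZoneID}. Prime attributes: {ExpiryDate, Vendor, Weight, ZoneID}.
LotNo -> Aisle breaks BCNF: {LotNo}⁺ = {Aisle, LotNo}, so {LotNo} is not a superkey.
LotNo -> Aisle has non-prime {Aisle} on the right and a non-superkey on the left, so 3NF fails.
No proper subset of a key has a non-prime attribute in its closure, so there is no partial dependency; 2NF holds.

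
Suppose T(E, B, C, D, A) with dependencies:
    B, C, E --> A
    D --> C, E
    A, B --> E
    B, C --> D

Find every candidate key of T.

{B} never appears on the right of any FD, so every key must include it.
{B, C}⁺ = {A, B, C, D, E} — all of the relation — so {B, C} is a candidate key.
{B, D}⁺ = {A, B, C, D, E} — all of the relation — so {B, D} is a candidate key.
These are minimal and exhaustive — every other superkey contains one of them.

{B, C}, {B, D}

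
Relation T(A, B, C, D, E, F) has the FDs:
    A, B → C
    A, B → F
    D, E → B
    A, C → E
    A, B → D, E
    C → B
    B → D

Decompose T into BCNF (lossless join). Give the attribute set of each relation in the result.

Candidate keys of the original relation: {A, B}, {A, C}, {A, D, E}.
{A, B, C, D, E, F}: {D, E} determines {B, D, E} here but is not a superkey — split on D, E → B, giving {B, D, E} and {A, C, D, E, F}.
{B, D, E}: {B} determines {B, D} here but is not a superkey — split on B → D, giving {B, D} and {B, E}.
{B, D} is in BCNF.
{B, E} is in BCNF.
{A, C, D, E, F}: {C} determines {C, D} here but is not a superkey — split on C → D, giving {C, D} and {A, C, E, F}.
{C, D} is in BCNF.
{A, C, E, F} is in BCNF.

{A, C, E, F}; {B, D}; {B, E}; {C, D}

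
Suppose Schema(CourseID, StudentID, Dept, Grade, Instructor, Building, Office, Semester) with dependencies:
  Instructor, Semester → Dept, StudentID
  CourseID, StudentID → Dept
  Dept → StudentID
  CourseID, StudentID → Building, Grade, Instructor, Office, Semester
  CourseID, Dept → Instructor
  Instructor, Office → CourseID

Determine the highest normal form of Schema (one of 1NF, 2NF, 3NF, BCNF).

3NF

Candidate keys: {CourseID, Dept}, {CourseID, Instructor, Semester}, {CourseID, StudentID}, {Dept, Instructor, Office}, {Instructor, Office, Semester}, {Instructor, Office, StudentID}. Prime attributes: {CourseID, Dept, Instructor, Office, Semester, StudentID}.
For Instructor, Semester → Dept, StudentID we have {Instructor, Semester}⁺ = {Dept, Instructor, Semester, StudentID}; {Instructor, Semester} is not a superkey, so BCNF fails.
But every attribute on its right side ({Dept, StudentID}) is prime, and the same holds for every other non-superkey FD, so 3NF still holds.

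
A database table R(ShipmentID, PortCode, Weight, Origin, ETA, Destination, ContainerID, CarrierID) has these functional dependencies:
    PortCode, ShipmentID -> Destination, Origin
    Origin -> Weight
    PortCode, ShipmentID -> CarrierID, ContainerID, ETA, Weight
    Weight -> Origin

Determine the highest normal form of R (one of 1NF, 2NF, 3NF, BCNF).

Candidate key: {PortCode, ShipmentID}. Prime attributes: {PortCode, ShipmentID}.
Origin -> Weight breaks BCNF: {Origin}⁺ = {Origin, Weight}, so {Origin} is not a superkey.
Origin -> Weight has non-prime {Weight} on the right and a non-superkey on the left, so 3NF fails.
No proper subset of a key has a non-prime attribute in its closure, so there is no partial dependency; 2NF holds.

2NF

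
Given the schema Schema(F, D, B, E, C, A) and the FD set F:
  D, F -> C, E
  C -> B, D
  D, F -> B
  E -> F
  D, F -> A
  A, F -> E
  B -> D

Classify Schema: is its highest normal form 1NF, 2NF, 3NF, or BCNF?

Candidate keys: {B, E}, {B, F}, {C, E}, {C, F}, {D, E}, {D, F}. Prime attributes: {B, C, D, E, F}.
For C -> B, D we have {C}⁺ = {B, C, D}; {C} is not a superkey, so BCNF fails.
Its right-hand attributes {B, D} are all prime, as are those of every other non-superkey FD — the relation is in 3NF.

3NF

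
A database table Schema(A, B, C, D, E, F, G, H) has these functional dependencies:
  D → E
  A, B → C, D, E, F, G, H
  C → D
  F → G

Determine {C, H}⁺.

{C, D, E, H}

Start with {C, H}.
C → D applies; add {D} → now {C, D, H}.
D → E applies; add {E} → now {C, D, E, H}.
No further FD applies.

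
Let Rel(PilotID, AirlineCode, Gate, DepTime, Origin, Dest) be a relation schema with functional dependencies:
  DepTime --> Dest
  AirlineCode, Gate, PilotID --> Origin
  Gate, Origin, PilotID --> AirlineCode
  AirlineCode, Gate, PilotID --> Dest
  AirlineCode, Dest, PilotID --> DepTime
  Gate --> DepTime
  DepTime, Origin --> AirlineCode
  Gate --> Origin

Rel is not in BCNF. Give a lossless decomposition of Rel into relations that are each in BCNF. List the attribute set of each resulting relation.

Candidate key of the original relation: {Gate, PilotID}.
Within {AirlineCode, DepTime, Dest, Gate, Origin, PilotID}: {DepTime}⁺ ∩ {AirlineCode, DepTime, Dest, Gate, Origin, PilotID} = {DepTime, Dest}, not the whole set, so DepTime --> Dest violates BCNF; decompose into {DepTime, Dest} and {AirlineCode, DepTime, Gate, Origin, PilotID}.
{DepTime, Dest} is in BCNF.
Within {AirlineCode, DepTime, Gate, Origin, PilotID}: {Gate}⁺ ∩ {AirlineCode, DepTime, Gate, Origin, PilotID} = {AirlineCode, DepTime, Gate, Origin}, not the whole set, so Gate --> AirlineCode, DepTime, Origin violates BCNF; decompose into {AirlineCode, DepTime, Gate, Origin} and {Gate, PilotID}.
Within {AirlineCode, DepTime, Gate, Origin}: {DepTime, Origin}⁺ ∩ {AirlineCode, DepTime, Gate, Origin} = {AirlineCode, DepTime, Origin}, not the whole set, so DepTime, Origin --> AirlineCode violates BCNF; decompose into {AirlineCode, DepTime, Origin} and {DepTime, Gate, Origin}.
{AirlineCode, DepTime, Origin} is in BCNF.
{DepTime, Gate, Origin} is in BCNF.
{Gate, PilotID} is in BCNF.

{AirlineCode, DepTime, Origin}; {DepTime, Dest}; {DepTime, Gate, Origin}; {Gate, PilotID}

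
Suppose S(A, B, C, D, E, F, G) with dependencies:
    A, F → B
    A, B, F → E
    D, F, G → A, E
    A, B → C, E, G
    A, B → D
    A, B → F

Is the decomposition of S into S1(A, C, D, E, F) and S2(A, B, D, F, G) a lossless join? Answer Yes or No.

Yes

The shared attributes are {A, D, F} and {A, D, F}⁺ = {A, B, C, D, E, F, G}.
Since S1 ⊆ {A, B, C, D, E, F, G}, the intersection is a superkey of S1; the decomposition is lossless.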